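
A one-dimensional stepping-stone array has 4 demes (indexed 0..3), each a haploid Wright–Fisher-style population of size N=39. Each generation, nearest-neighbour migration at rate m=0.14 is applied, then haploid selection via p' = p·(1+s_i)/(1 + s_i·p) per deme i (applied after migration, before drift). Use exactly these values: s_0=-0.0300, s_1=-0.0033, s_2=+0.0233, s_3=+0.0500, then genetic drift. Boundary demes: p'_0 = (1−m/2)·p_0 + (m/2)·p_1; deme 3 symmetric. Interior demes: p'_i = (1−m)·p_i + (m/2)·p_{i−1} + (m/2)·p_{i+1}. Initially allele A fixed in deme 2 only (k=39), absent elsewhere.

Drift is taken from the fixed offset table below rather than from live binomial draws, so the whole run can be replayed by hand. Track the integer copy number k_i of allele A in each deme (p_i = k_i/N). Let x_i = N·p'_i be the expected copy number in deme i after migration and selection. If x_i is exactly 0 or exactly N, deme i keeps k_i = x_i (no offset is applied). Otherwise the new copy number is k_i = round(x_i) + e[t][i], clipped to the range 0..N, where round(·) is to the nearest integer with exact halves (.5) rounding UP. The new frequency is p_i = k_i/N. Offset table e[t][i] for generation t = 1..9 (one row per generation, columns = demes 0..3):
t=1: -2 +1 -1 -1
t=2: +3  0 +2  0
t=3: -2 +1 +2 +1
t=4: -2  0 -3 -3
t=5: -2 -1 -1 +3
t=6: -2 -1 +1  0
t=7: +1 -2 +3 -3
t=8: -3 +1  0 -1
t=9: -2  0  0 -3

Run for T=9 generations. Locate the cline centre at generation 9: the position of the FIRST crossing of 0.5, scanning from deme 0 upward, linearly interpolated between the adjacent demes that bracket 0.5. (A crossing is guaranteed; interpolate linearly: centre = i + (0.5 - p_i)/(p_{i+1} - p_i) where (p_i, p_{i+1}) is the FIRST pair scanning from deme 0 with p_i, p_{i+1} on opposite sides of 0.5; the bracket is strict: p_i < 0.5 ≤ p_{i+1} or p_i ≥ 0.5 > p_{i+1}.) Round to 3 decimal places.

t=0: k=[0 0 39 0]
t=1: x=[0.0000 2.7216 33.6473 2.8565] k=[0 4 33 2]
t=2: x=[0.2717 5.7338 28.9725 4.3552] k=[3 6 31 4]
t=3: x=[3.1214 7.5199 27.5472 6.1381] k=[1 9 30 7]
t=4: x=[1.5150 9.8856 27.1112 8.9418] k=[0 10 24 6]
t=5: x=[0.6794 10.2550 21.9812 7.5527] k=[0 9 21 11]
t=6: x=[0.6114 9.1868 19.6846 12.1034] k=[0 8 21 12]
t=7: x=[0.5434 8.3283 19.6846 13.0502] k=[2 6 23 10]
t=8: x=[2.2155 6.8912 21.1232 11.2975] k=[0 8 21 10]
t=9: x=[0.5434 8.3283 19.5446 11.1545] k=[0 8 20 8]

1.958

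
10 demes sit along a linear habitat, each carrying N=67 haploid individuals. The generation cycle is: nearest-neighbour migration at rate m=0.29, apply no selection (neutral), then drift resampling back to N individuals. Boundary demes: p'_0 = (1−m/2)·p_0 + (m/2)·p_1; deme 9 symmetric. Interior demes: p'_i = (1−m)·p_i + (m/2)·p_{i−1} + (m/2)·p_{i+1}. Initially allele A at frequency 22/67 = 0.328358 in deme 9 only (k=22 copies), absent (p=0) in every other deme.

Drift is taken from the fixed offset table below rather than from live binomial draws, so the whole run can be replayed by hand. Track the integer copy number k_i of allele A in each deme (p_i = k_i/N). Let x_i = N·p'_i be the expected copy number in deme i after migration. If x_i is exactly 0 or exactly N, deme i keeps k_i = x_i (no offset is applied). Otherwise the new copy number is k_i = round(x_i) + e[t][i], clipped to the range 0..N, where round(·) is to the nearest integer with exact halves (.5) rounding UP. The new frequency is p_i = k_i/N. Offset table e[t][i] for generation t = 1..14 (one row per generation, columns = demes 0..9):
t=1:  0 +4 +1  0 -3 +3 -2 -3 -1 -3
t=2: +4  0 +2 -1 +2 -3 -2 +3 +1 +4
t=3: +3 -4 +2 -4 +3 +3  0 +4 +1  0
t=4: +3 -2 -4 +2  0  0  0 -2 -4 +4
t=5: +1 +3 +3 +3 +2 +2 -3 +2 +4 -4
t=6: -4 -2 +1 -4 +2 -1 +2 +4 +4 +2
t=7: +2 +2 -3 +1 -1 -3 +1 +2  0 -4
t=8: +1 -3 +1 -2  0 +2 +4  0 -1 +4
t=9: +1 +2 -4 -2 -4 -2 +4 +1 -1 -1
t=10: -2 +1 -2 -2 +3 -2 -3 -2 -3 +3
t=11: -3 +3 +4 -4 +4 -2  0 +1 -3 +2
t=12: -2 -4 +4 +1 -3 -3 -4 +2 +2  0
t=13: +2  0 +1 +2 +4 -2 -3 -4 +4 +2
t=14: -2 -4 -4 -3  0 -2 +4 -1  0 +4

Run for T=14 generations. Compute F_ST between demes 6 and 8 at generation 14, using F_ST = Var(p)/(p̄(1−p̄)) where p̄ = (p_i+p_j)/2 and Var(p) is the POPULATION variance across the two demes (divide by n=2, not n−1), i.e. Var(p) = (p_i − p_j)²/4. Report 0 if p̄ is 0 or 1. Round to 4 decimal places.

t=0: k=[0 0 0 0 0 0 0 0 0 22]
t=1: x=[0.0000 0.0000 0.0000 0.0000 0.0000 0.0000 0.0000 0.0000 3.1900 18.8100] k=[0 0 0 0 0 0 0 0 2 16]
t=2: x=[0.0000 0.0000 0.0000 0.0000 0.0000 0.0000 0.0000 0.2900 3.7400 13.9700] k=[0 0 0 0 0 0 0 3 5 18]
t=3: x=[0.0000 0.0000 0.0000 0.0000 0.0000 0.0000 0.4350 2.8550 6.5950 16.1150] k=[0 0 0 0 0 0 0 7 8 16]
t=4: x=[0.0000 0.0000 0.0000 0.0000 0.0000 0.0000 1.0150 6.1300 9.0150 14.8400] k=[0 0 0 0 0 0 1 4 5 19]
t=5: x=[0.0000 0.0000 0.0000 0.0000 0.0000 0.1450 1.2900 3.7100 6.8850 16.9700] k=[0 0 0 0 0 2 0 6 11 13]
t=6: x=[0.0000 0.0000 0.0000 0.0000 0.2900 1.4200 1.1600 5.8550 10.5650 12.7100] k=[0 0 0 0 2 0 3 10 15 15]
t=7: x=[0.0000 0.0000 0.0000 0.2900 1.4200 0.7250 3.5800 9.7100 14.2750 15.0000] k=[0 0 0 1 0 0 5 12 14 11]
t=8: x=[0.0000 0.0000 0.1450 0.7100 0.1450 0.7250 5.2900 11.2750 13.2750 11.4350] k=[0 0 1 0 0 3 9 11 12 15]
t=9: x=[0.0000 0.1450 0.7100 0.1450 0.4350 3.4350 8.4200 10.8550 12.2900 14.5650] k=[0 2 0 0 0 1 12 12 11 14]
t=10: x=[0.2900 1.4200 0.2900 0.0000 0.1450 2.4500 10.4050 11.8550 11.5800 13.5650] k=[0 2 0 0 3 0 7 10 9 17]
t=11: x=[0.2900 1.4200 0.2900 0.4350 2.1300 1.4500 6.4200 9.4200 10.3050 15.8400] k=[0 4 4 0 6 0 6 10 7 18]
t=12: x=[0.5800 3.4200 3.4200 1.4500 4.2600 1.7400 5.7100 8.9850 9.0300 16.4050] k=[0 0 7 2 1 0 2 11 11 16]
t=13: x=[0.0000 1.0150 5.2600 2.5800 1.0000 0.4350 3.0150 9.6950 11.7250 15.2750] k=[0 1 6 5 5 0 0 6 16 17]
t=14: x=[0.1450 1.5800 5.1300 5.1450 4.2750 0.7250 0.8700 6.5800 14.6950 16.8550] k=[0 0 1 2 4 0 5 6 15 21]

0.0439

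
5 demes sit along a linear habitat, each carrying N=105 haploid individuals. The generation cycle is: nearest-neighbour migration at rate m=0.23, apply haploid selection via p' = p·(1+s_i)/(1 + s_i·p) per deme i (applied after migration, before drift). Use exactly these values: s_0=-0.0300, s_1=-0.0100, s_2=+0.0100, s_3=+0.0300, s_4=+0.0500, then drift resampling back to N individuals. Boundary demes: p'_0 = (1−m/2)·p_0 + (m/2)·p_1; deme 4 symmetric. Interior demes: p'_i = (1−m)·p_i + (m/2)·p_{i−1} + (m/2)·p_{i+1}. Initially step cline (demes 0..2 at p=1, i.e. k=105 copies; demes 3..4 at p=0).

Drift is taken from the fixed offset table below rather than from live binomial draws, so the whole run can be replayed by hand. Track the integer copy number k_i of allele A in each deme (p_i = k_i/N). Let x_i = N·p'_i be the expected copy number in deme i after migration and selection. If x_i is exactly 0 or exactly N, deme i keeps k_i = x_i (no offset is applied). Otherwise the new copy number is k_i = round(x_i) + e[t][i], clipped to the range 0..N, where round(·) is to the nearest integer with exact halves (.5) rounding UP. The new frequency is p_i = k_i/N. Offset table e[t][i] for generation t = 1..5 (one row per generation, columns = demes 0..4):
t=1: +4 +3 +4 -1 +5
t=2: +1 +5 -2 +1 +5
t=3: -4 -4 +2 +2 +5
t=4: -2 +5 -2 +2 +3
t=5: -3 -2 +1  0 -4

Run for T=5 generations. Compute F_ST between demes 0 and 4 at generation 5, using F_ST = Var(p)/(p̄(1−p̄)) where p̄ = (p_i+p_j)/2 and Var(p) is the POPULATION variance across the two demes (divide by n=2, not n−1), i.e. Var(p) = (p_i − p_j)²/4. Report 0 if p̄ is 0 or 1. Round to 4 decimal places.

t=0: k=[105 105 105 0 0]
t=1: x=[105.0000 105.0000 93.0309 12.3945 0.0000] k=[105 105 97 11 0]
t=2: x=[105.0000 104.0708 88.1711 20.1010 1.3275] k=[105 105 86 21 6]
t=3: x=[105.0000 102.7934 80.8953 27.3435 8.0815] k=[105 99 83 29 13]
t=4: x=[104.2888 97.7827 78.8260 34.0465 15.4727] k=[102 103 77 36 18]
t=5: x=[102.0283 99.8460 75.4866 39.3697 20.8740] k=[99 98 76 39 17]

0.6167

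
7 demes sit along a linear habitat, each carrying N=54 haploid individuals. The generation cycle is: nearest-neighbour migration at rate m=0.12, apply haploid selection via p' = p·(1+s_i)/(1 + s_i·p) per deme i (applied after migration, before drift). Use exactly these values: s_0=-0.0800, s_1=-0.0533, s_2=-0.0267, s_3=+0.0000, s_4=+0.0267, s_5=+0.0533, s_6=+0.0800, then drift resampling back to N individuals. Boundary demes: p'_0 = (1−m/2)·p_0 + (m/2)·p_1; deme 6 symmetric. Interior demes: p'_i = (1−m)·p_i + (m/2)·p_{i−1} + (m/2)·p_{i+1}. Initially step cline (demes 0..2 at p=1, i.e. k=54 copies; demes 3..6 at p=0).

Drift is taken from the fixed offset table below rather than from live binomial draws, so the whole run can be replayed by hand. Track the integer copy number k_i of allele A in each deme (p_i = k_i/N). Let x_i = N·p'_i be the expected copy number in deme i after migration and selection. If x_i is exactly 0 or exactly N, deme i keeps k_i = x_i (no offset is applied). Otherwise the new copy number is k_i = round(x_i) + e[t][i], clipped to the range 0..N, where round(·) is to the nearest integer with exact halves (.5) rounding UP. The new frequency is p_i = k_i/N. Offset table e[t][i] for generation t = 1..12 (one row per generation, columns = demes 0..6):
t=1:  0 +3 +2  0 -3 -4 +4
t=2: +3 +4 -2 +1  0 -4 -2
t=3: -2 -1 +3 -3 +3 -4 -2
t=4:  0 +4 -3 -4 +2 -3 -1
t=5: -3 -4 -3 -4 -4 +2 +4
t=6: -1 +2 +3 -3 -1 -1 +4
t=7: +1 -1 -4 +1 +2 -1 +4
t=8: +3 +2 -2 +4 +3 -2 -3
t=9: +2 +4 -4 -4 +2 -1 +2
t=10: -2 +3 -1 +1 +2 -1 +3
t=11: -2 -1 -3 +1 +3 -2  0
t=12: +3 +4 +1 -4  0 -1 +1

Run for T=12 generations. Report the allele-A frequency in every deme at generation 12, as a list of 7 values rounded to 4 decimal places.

t=0: k=[54 54 54 0 0 0 0]
t=1: x=[54.0000 54.0000 50.6766 3.2400 0.0000 0.0000 0.0000] k=[54 54 53 3 0 0 0]
t=2: x=[54.0000 53.9366 49.9600 5.8200 0.1848 0.0000 0.0000] k=[54 54 48 7 0 0 0]
t=3: x=[54.0000 53.6199 45.7119 9.0400 0.4311 0.0000 0.0000] k=[54 53 49 6 3 0 0]
t=4: x=[53.9348 52.7551 46.4867 8.4000 3.0755 0.1896 0.0000] k=[54 54 43 4 5 0 0]
t=5: x=[54.0000 53.3033 41.0555 6.4000 4.7530 0.3159 0.0000] k=[54 49 38 2 1 2 0]
t=6: x=[53.6741 48.3697 36.1784 4.1000 1.1493 1.9136 0.1296] k=[53 50 39 1 0 1 4]
t=7: x=[52.7198 49.2898 37.0670 3.2200 0.1232 1.1784 4.1024] k=[54 48 33 4 2 0 8]
t=8: x=[53.6089 47.1386 31.8071 5.6200 2.0514 0.6316 8.0321] k=[54 49 30 10 5 0 5]
t=9: x=[53.6741 47.8685 29.5785 10.9000 5.1208 0.6316 5.0409] k=[54 52 26 7 7 0 7]
t=10: x=[53.8696 50.3793 26.0549 8.1400 6.7338 0.8840 7.0378] k=[52 53 25 9 9 0 10]
t=11: x=[51.8979 51.1140 25.3557 9.9600 8.6497 1.1994 10.0126] k=[50 50 22 11 12 0 10]
t=12: x=[49.6800 48.0355 22.6633 11.7200 11.4560 1.3885 10.0126] k=[53 52 24 8 11 0 11]

[0.9815, 0.9630, 0.4444, 0.1481, 0.2037, 0.0000, 0.2037]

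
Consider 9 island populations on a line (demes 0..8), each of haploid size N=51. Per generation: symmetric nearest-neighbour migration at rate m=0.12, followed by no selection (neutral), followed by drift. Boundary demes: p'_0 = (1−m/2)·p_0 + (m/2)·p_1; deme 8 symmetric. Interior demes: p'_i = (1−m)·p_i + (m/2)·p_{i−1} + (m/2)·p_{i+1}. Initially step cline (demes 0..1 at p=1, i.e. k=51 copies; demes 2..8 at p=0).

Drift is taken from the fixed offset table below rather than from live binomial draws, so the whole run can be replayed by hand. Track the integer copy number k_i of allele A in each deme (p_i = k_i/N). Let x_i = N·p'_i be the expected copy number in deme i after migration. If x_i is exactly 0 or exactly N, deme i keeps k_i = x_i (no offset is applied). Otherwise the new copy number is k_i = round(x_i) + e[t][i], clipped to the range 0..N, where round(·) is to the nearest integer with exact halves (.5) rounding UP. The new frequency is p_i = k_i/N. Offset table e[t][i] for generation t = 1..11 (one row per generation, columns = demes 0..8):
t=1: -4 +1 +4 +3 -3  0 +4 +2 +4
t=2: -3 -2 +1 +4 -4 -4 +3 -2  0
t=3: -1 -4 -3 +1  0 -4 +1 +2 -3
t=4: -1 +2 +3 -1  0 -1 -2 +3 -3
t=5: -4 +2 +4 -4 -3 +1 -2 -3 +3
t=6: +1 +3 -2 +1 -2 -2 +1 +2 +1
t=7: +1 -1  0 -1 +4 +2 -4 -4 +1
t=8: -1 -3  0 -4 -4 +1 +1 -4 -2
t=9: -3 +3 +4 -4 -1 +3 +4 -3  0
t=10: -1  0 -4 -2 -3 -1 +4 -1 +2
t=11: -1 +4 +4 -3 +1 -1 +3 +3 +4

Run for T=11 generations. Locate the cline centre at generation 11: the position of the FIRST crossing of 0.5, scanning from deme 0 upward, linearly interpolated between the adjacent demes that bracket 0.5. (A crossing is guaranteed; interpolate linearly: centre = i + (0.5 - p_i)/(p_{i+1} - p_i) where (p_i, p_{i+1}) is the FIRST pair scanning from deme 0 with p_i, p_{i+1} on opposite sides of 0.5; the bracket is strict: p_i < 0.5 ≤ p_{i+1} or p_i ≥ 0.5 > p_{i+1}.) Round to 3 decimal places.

t=0: k=[51 51 0 0 0 0 0 0 0]
t=1: x=[51.0000 47.9400 3.0600 0.0000 0.0000 0.0000 0.0000 0.0000 0.0000] k=[51 49 7 0 0 0 0 0 0]
t=2: x=[50.8800 46.6000 9.1000 0.4200 0.0000 0.0000 0.0000 0.0000 0.0000] k=[48 45 10 4 0 0 0 0 0]
t=3: x=[47.8200 43.0800 11.7400 4.1200 0.2400 0.0000 0.0000 0.0000 0.0000] k=[47 39 9 5 0 0 0 0 0]
t=4: x=[46.5200 37.6800 10.5600 4.9400 0.3000 0.0000 0.0000 0.0000 0.0000] k=[46 40 14 4 0 0 0 0 0]
t=5: x=[45.6400 38.8000 14.9600 4.3600 0.2400 0.0000 0.0000 0.0000 0.0000] k=[42 41 19 0 0 0 0 0 0]
t=6: x=[41.9400 39.7400 19.1800 1.1400 0.0000 0.0000 0.0000 0.0000 0.0000] k=[43 43 17 2 0 0 0 0 0]
t=7: x=[43.0000 41.4400 17.6600 2.7800 0.1200 0.0000 0.0000 0.0000 0.0000] k=[44 40 18 2 4 0 0 0 0]
t=8: x=[43.7600 38.9200 18.3600 3.0800 3.6400 0.2400 0.0000 0.0000 0.0000] k=[43 36 18 0 0 1 0 0 0]
t=9: x=[42.5800 35.3400 18.0000 1.0800 0.0600 0.8800 0.0600 0.0000 0.0000] k=[40 38 22 0 0 4 4 0 0]
t=10: x=[39.8800 37.1600 21.6400 1.3200 0.2400 3.7600 3.7600 0.2400 0.0000] k=[39 37 18 0 0 3 8 0 0]
t=11: x=[38.8800 35.9800 18.0600 1.0800 0.1800 3.1200 7.2200 0.4800 0.0000] k=[38 40 22 0 1 2 10 3 0]

1.806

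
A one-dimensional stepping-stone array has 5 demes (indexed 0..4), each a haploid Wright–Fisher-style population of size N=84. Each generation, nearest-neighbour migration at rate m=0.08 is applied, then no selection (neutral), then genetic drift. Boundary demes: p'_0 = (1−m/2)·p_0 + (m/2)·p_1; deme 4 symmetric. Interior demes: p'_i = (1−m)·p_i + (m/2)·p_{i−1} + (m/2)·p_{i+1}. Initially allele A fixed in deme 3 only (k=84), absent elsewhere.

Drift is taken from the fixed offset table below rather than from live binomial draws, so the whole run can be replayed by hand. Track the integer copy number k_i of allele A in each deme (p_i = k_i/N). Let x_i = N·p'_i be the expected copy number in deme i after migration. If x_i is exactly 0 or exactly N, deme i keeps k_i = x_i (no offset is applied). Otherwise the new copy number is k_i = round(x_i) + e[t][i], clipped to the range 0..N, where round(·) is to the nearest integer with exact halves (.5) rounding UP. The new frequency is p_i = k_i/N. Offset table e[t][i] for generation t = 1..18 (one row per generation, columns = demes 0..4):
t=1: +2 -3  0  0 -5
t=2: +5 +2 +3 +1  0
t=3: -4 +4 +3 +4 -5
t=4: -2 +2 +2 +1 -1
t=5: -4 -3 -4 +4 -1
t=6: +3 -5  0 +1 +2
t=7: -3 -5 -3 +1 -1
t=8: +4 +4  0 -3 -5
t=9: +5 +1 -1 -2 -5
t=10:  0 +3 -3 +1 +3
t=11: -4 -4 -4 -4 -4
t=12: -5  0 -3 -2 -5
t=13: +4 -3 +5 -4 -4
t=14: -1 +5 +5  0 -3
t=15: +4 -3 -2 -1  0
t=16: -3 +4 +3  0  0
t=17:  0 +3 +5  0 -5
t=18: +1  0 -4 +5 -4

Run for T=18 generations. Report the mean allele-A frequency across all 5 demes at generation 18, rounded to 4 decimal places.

t=0: k=[0 0 0 84 0]
t=1: x=[0.0000 0.0000 3.3600 77.2800 3.3600] k=[0 0 3 77 0]
t=2: x=[0.0000 0.1200 5.8400 70.9600 3.0800] k=[0 2 9 72 3]
t=3: x=[0.0800 2.2000 11.2400 66.7200 5.7600] k=[0 6 14 71 1]
t=4: x=[0.2400 6.0800 15.9600 65.9200 3.8000] k=[0 8 18 67 3]
t=5: x=[0.3200 8.0800 19.5600 62.4800 5.5600] k=[0 5 16 66 5]
t=6: x=[0.2000 5.2400 17.5600 61.5600 7.4400] k=[3 0 18 63 9]
t=7: x=[2.8800 0.8400 19.0800 59.0400 11.1600] k=[0 0 16 60 10]
t=8: x=[0.0000 0.6400 17.1200 56.2400 12.0000] k=[0 5 17 53 7]
t=9: x=[0.2000 5.2800 17.9600 49.7200 8.8400] k=[5 6 17 48 4]
t=10: x=[5.0400 6.4000 17.8000 45.0000 5.7600] k=[5 9 15 46 9]
t=11: x=[5.1600 9.0800 16.0000 43.2800 10.4800] k=[1 5 12 39 6]
t=12: x=[1.1600 5.1200 12.8000 36.6000 7.3200] k=[0 5 10 35 2]
t=13: x=[0.2000 5.0000 10.8000 32.6800 3.3200] k=[4 2 16 29 0]
t=14: x=[3.9200 2.6400 15.9600 27.3200 1.1600] k=[3 8 21 27 0]
t=15: x=[3.2000 8.3200 20.7200 25.6800 1.0800] k=[7 5 19 25 1]
t=16: x=[6.9200 5.6400 18.6800 23.8000 1.9600] k=[4 10 22 24 2]
t=17: x=[4.2400 10.2400 21.6000 23.0400 2.8800] k=[4 13 27 23 0]
t=18: x=[4.3600 13.2000 26.2800 22.2400 0.9200] k=[5 13 22 27 0]

0.1595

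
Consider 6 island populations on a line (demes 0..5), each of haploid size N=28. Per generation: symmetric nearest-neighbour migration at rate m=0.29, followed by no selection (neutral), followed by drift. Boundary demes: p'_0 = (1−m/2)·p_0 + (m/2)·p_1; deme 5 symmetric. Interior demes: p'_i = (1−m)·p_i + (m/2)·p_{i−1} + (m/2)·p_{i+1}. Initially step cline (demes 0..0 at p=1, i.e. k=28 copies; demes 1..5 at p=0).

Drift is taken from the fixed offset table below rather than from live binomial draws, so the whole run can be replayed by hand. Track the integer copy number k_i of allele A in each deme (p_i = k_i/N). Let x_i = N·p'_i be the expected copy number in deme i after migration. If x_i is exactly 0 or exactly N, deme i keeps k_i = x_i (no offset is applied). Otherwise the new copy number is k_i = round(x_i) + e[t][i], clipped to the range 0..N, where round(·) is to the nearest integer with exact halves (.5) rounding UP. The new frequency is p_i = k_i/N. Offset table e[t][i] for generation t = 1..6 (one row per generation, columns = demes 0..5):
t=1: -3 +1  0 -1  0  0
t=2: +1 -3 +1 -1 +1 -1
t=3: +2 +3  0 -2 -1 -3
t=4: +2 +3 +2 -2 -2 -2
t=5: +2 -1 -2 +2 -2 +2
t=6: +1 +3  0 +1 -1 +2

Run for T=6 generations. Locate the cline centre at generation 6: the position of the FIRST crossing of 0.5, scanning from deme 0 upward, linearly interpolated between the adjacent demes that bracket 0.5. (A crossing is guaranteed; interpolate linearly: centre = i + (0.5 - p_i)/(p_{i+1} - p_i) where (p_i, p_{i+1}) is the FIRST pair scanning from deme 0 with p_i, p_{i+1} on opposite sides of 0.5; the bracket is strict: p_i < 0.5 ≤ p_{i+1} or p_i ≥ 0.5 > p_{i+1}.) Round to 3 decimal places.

1.091

t=0: k=[28 0 0 0 0 0]
t=1: x=[23.9400 4.0600 0.0000 0.0000 0.0000 0.0000] k=[21 5 0 0 0 0]
t=2: x=[18.6800 6.5950 0.7250 0.0000 0.0000 0.0000] k=[20 4 2 0 0 0]
t=3: x=[17.6800 6.0300 2.0000 0.2900 0.0000 0.0000] k=[20 9 2 0 0 0]
t=4: x=[18.4050 9.5800 2.7250 0.2900 0.0000 0.0000] k=[20 13 5 0 0 0]
t=5: x=[18.9850 12.8550 5.4350 0.7250 0.0000 0.0000] k=[21 12 3 3 0 0]
t=6: x=[19.6950 12.0000 4.3050 2.5650 0.4350 0.0000] k=[21 15 4 4 0 0]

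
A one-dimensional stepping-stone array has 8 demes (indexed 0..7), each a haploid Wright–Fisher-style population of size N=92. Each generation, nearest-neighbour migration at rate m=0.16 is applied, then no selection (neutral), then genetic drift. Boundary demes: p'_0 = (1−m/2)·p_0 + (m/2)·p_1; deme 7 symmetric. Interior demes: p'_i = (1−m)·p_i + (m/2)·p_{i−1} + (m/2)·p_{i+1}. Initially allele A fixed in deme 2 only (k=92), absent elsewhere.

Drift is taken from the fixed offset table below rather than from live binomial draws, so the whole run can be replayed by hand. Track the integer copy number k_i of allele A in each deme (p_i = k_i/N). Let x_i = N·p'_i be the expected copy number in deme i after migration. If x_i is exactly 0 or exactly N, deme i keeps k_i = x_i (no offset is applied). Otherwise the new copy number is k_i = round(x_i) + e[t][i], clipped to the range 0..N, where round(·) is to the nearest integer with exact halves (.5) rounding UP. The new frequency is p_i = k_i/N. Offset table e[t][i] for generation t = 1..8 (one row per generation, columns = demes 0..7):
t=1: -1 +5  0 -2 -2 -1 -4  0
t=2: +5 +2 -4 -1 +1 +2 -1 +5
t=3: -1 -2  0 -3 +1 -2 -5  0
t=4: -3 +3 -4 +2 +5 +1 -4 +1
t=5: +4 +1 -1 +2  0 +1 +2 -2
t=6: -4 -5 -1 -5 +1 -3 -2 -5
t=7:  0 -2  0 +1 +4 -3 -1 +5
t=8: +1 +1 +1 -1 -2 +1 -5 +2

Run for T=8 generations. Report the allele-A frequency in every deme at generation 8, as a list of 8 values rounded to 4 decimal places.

t=0: k=[0 0 92 0 0 0 0 0]
t=1: x=[0.0000 7.3600 77.2800 7.3600 0.0000 0.0000 0.0000 0.0000] k=[0 12 77 5 0 0 0 0]
t=2: x=[0.9600 16.2400 66.0400 10.3600 0.4000 0.0000 0.0000 0.0000] k=[6 18 62 9 1 0 0 0]
t=3: x=[6.9600 20.5600 54.2400 12.6000 1.5600 0.0800 0.0000 0.0000] k=[6 19 54 10 3 0 0 0]
t=4: x=[7.0400 20.7600 47.6800 12.9600 3.3200 0.2400 0.0000 0.0000] k=[4 24 44 15 8 1 0 0]
t=5: x=[5.6000 24.0000 40.0800 16.7600 8.0000 1.4800 0.0800 0.0000] k=[10 25 39 19 8 2 2 0]
t=6: x=[11.2000 24.9200 36.2800 19.7200 8.4000 2.4800 1.8400 0.1600] k=[7 20 35 15 9 0 0 0]
t=7: x=[8.0400 20.1600 32.2000 16.1200 8.7600 0.7200 0.0000 0.0000] k=[8 18 32 17 13 0 0 0]
t=8: x=[8.8000 18.3200 29.6800 17.8800 12.2800 1.0400 0.0000 0.0000] k=[10 19 31 17 10 2 0 0]

[0.1087, 0.2065, 0.3370, 0.1848, 0.1087, 0.0217, 0.0000, 0.0000]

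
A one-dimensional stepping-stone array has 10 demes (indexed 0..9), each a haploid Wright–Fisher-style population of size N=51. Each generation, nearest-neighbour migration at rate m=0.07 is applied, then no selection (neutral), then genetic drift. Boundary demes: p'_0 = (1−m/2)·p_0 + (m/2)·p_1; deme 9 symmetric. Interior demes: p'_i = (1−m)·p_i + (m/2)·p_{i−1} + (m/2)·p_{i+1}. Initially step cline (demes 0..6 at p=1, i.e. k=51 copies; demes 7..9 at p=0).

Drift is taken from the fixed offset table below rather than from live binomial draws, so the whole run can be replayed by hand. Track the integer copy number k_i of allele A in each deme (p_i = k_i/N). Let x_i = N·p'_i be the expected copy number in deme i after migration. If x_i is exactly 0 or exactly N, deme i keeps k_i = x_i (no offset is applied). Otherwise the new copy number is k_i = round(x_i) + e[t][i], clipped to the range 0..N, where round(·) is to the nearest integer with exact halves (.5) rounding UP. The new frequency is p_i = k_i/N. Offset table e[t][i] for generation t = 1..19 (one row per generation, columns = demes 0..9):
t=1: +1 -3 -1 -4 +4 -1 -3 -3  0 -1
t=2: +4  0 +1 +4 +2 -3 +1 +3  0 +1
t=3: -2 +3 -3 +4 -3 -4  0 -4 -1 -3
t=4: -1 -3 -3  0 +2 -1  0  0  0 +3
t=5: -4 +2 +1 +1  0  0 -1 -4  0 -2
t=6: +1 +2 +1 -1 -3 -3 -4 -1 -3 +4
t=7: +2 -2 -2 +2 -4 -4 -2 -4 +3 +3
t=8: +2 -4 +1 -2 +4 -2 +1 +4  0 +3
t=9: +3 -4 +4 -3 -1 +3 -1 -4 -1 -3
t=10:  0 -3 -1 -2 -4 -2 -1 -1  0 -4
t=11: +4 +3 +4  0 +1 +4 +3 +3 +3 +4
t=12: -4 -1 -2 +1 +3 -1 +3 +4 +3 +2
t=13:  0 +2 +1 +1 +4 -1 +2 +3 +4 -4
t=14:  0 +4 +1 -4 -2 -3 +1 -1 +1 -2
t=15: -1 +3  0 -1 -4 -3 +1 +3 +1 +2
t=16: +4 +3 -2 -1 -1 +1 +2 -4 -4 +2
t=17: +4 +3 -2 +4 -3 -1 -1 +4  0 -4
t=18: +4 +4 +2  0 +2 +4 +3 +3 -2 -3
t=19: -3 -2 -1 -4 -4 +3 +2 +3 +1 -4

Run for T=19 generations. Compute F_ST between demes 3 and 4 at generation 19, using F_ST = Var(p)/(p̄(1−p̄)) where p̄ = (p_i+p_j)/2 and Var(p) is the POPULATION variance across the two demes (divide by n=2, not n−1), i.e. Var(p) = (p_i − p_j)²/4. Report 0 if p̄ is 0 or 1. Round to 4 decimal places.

t=0: k=[51 51 51 51 51 51 51 0 0 0]
t=1: x=[51.0000 51.0000 51.0000 51.0000 51.0000 51.0000 49.2150 1.7850 0.0000 0.0000] k=[51 51 51 51 51 51 46 0 0 0]
t=2: x=[51.0000 51.0000 51.0000 51.0000 51.0000 50.8250 44.5650 1.6100 0.0000 0.0000] k=[51 51 51 51 51 48 46 5 0 0]
t=3: x=[51.0000 51.0000 51.0000 51.0000 50.8950 48.0350 44.6350 6.2600 0.1750 0.0000] k=[51 51 51 51 48 44 45 2 0 0]
t=4: x=[51.0000 51.0000 51.0000 50.8950 47.9650 44.1750 43.4600 3.4350 0.0700 0.0000] k=[51 51 51 51 50 43 43 3 0 0]
t=5: x=[51.0000 51.0000 51.0000 50.9650 49.7900 43.2450 41.6000 4.2950 0.1050 0.0000] k=[51 51 51 51 50 43 41 0 0 0]
t=6: x=[51.0000 51.0000 51.0000 50.9650 49.7900 43.1750 39.6350 1.4350 0.0000 0.0000] k=[51 51 51 50 47 40 36 0 0 0]
t=7: x=[51.0000 51.0000 50.9650 49.9300 46.8600 40.1050 34.8800 1.2600 0.0000 0.0000] k=[51 51 49 51 43 36 33 0 0 0]
t=8: x=[51.0000 50.9300 49.1400 50.6500 43.0350 36.1400 31.9500 1.1550 0.0000 0.0000] k=[51 47 50 49 47 34 33 5 0 0]
t=9: x=[50.8600 47.2450 49.8600 48.9650 46.6150 34.4200 32.0550 5.8050 0.1750 0.0000] k=[51 43 51 46 46 37 31 2 0 0]
t=10: x=[50.7200 43.5600 50.5450 46.1750 45.6850 37.1050 30.1950 2.9450 0.0700 0.0000] k=[51 41 50 44 42 35 29 2 0 0]
t=11: x=[50.6500 41.6650 49.4750 44.1400 41.8250 35.0350 28.2650 2.8750 0.0700 0.0000] k=[51 45 51 44 43 39 31 6 3 0]
t=12: x=[50.7900 45.4200 50.5450 44.2100 42.8950 38.8600 30.4050 6.7700 3.0000 0.1050] k=[47 44 49 45 46 38 33 11 6 2]
t=13: x=[46.8950 44.2800 48.6850 45.1750 45.6850 38.1050 32.4050 11.5950 6.0350 2.1400] k=[47 46 50 46 50 37 34 15 10 0]
t=14: x=[46.9650 46.1750 49.7200 46.2800 49.4050 37.3500 33.4400 15.4900 9.8250 0.3500] k=[47 50 51 42 47 34 34 14 11 0]
t=15: x=[47.1050 49.9300 50.6500 42.4900 46.3700 34.4550 33.3000 14.5950 10.7200 0.3850] k=[46 51 51 41 42 31 34 18 12 2]
t=16: x=[46.1750 50.8250 50.6500 41.3850 41.5800 31.4900 33.3350 18.3500 11.8600 2.3500] k=[50 51 49 40 41 32 35 14 8 4]
t=17: x=[50.0350 50.8950 48.7550 40.3500 40.6500 32.4200 34.1600 14.5250 8.0700 4.1400] k=[51 51 47 44 38 31 33 19 8 0]
t=18: x=[51.0000 50.8600 47.0350 43.8950 37.9650 31.3150 32.4400 19.1050 8.1050 0.2800] k=[51 51 49 44 40 35 35 22 6 0]
t=19: x=[51.0000 50.9300 48.8950 44.0350 39.9650 35.1750 34.5450 21.8950 6.3500 0.2100] k=[51 49 48 40 36 38 37 25 7 0]

0.0081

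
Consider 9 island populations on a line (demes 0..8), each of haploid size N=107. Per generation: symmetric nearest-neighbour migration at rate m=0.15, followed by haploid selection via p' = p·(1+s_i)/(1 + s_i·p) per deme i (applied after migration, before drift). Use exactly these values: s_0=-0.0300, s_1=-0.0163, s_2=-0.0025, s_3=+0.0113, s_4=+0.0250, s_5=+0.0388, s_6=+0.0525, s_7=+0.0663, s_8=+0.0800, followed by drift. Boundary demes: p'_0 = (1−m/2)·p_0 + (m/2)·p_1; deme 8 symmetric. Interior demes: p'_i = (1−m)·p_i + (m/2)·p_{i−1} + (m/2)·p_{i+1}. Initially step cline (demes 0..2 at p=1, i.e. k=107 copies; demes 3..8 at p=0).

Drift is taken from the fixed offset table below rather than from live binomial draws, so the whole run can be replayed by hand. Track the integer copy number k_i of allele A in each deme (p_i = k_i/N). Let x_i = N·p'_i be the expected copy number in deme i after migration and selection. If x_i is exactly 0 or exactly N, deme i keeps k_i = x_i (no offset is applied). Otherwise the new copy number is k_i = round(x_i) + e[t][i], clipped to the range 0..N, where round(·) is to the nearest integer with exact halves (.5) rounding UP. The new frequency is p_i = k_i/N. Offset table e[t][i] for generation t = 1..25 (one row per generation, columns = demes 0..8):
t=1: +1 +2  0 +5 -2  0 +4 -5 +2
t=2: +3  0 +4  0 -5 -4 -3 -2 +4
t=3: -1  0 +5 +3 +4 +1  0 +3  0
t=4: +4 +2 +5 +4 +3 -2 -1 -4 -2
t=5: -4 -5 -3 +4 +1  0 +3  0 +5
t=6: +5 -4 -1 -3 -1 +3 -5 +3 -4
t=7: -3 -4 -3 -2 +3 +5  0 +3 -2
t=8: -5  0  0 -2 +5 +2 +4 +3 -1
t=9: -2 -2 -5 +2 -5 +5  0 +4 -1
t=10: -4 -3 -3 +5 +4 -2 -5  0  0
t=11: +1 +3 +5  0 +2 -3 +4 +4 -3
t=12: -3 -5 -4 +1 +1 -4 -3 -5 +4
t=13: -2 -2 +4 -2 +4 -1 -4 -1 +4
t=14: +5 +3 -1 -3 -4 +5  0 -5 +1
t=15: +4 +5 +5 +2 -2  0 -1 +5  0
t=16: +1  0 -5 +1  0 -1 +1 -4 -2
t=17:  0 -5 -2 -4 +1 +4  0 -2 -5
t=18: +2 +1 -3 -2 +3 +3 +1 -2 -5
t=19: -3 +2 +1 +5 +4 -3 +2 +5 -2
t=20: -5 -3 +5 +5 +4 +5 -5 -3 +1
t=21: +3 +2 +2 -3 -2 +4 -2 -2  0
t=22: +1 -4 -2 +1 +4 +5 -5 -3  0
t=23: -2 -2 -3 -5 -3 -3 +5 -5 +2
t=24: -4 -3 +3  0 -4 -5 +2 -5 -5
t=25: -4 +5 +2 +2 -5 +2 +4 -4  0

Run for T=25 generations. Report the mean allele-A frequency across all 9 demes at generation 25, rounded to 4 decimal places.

t=0: k=[107 107 107 0 0 0 0 0 0]
t=1: x=[107.0000 107.0000 98.9564 8.1088 0.0000 0.0000 0.0000 0.0000 0.0000] k=[107 107 99 13 0 0 0 0 0]
t=2: x=[107.0000 106.3901 93.1198 18.6474 0.9991 0.0000 0.0000 0.0000 0.0000] k=[107 106 97 19 0 0 0 0 0]
t=3: x=[106.9227 105.3739 91.7924 23.6312 1.4601 0.0000 0.0000 0.0000 0.0000] k=[106 105 97 27 5 0 0 0 0]
t=4: x=[105.8921 104.4342 92.3183 30.8461 6.4225 0.3895 0.0000 0.0000 0.0000] k=[107 106 97 35 9 0 0 0 0]
t=5: x=[106.9227 105.3739 92.9946 37.9748 10.5067 0.7010 0.0000 0.0000 0.0000] k=[103 100 90 42 12 1 0 0 0]
t=6: x=[102.6496 99.3592 87.1095 43.6401 13.7176 1.8167 0.0789 0.0000 0.0000] k=[107 95 86 41 13 5 0 0 0]
t=7: x=[106.0724 95.0517 83.2538 42.5627 14.8123 5.4175 0.3946 0.0000 0.0000] k=[103 91 80 41 18 10 0 0 0]
t=8: x=[101.9556 90.8509 77.8469 42.4875 19.5159 10.1958 0.7891 0.0000 0.0000] k=[97 91 78 40 25 12 5 0 0]
t=9: x=[96.2592 90.2441 76.0700 42.0114 25.6282 12.8749 5.4067 0.3998 0.0000] k=[94 88 71 44 21 18 5 4 0]
t=10: x=[93.1877 86.9082 70.1896 44.5920 22.9419 17.8079 6.1918 4.0159 0.3239] k=[89 84 67 50 27 16 1 4 0]
t=11: x=[88.1568 82.7936 66.9373 49.8491 28.4123 16.2168 2.4705 3.6974 0.3239] k=[89 86 72 50 30 13 6 8 0]
t=12: x=[88.3098 84.8881 71.3405 50.4495 30.7634 14.2126 7.0025 7.6961 0.6477] k=[85 80 67 51 32 10 4 3 5]
t=13: x=[84.0812 79.0621 66.7121 51.0749 32.3294 11.5875 4.5948 3.4320 5.2191] k=[82 77 71 49 36 11 1 2 9]
t=14: x=[81.0307 76.5684 69.7392 49.9742 35.6849 12.5403 1.9191 2.6085 9.0954] k=[86 80 69 47 32 18 2 0 10]
t=15: x=[85.0229 79.2889 68.1131 47.8220 32.6323 18.4233 3.2053 0.9591 9.9214] k=[89 84 73 50 31 18 2 6 10]
t=16: x=[88.1568 83.2477 72.0411 50.5996 32.0011 18.3464 3.6774 6.3741 10.4006] k=[89 83 67 52 32 17 5 2 8]
t=17: x=[88.0803 81.9360 67.0123 51.9253 32.9352 17.7823 5.9564 2.8476 8.1082] k=[88 77 65 48 34 22 6 1 3]
t=18: x=[86.6783 76.5684 64.5609 48.5228 34.7267 22.3660 7.1593 1.6246 3.0715] k=[89 78 62 47 38 25 8 0 0]
t=19: x=[87.6978 77.2735 62.0097 47.7469 38.3051 25.4306 9.0917 0.6395 0.0000] k=[85 79 63 53 42 22 11 6 0]
t=20: x=[84.0049 77.9032 63.3853 53.2256 41.9531 23.3627 11.9838 6.2947 0.4858] k=[79 75 68 58 46 28 7 3 1]
t=21: x=[78.0615 74.4037 67.7128 58.1485 46.1971 28.5650 8.6742 3.3523 1.2409] k=[81 76 70 55 44 33 7 1 1]
t=22: x=[80.0150 75.5614 69.2639 55.6002 44.6411 32.7334 8.9091 1.5447 1.0792] k=[81 72 67 57 49 38 4 0 1]
t=23: x=[79.7104 71.9136 66.5621 57.4491 49.4311 37.1932 6.5580 0.3998 0.9983] k=[78 70 64 52 46 34 12 0 3]
t=24: x=[76.7434 69.7520 63.4854 52.7505 46.1971 34.1286 13.3359 1.1988 2.9908] k=[73 67 66 53 42 29 15 0 0]
t=25: x=[71.8347 66.9641 65.0362 53.4506 42.4809 29.7354 15.5944 1.1988 0.0000] k=[68 72 67 55 37 32 20 0 0]

0.3645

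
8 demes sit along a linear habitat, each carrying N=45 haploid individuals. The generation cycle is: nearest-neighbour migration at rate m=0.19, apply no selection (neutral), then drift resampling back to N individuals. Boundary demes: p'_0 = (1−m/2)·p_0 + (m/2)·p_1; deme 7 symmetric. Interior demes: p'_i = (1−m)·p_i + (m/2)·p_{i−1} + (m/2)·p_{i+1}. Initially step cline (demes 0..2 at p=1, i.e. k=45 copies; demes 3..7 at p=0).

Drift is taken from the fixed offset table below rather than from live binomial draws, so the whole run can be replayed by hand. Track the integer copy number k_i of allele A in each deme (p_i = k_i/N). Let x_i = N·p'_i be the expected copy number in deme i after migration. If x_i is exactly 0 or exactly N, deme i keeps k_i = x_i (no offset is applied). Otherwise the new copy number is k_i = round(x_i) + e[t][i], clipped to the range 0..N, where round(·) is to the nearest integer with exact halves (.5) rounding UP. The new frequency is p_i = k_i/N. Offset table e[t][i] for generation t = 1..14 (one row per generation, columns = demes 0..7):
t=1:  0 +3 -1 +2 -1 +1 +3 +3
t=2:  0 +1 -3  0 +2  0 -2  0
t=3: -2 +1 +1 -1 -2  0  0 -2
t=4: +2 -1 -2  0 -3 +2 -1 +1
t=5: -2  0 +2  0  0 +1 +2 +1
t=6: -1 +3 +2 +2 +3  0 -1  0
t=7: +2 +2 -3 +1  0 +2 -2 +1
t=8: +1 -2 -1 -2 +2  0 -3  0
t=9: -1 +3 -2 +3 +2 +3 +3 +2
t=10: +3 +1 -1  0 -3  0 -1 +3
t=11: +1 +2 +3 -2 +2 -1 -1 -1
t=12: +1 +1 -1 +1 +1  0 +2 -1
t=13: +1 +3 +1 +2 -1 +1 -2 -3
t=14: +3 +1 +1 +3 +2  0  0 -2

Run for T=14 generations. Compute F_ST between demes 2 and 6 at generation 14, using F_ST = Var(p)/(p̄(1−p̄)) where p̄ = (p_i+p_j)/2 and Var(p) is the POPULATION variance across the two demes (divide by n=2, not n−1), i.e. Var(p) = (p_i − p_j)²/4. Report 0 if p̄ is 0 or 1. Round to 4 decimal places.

0.4033

t=0: k=[45 45 45 0 0 0 0 0]
t=1: x=[45.0000 45.0000 40.7250 4.2750 0.0000 0.0000 0.0000 0.0000] k=[45 45 40 6 0 0 0 0]
t=2: x=[45.0000 44.5250 37.2450 8.6600 0.5700 0.0000 0.0000 0.0000] k=[45 45 34 9 3 0 0 0]
t=3: x=[45.0000 43.9550 32.6700 10.8050 3.2850 0.2850 0.0000 0.0000] k=[45 45 34 10 1 0 0 0]
t=4: x=[45.0000 43.9550 32.7650 11.4250 1.7600 0.0950 0.0000 0.0000] k=[45 43 31 11 0 2 0 0]
t=5: x=[44.8100 42.0500 30.2400 11.8550 1.2350 1.6200 0.1900 0.0000] k=[43 42 32 12 1 3 2 0]
t=6: x=[42.9050 41.1450 31.0500 12.8550 2.2350 2.7150 1.9050 0.1900] k=[42 44 33 15 5 3 1 0]
t=7: x=[42.1900 42.7650 32.3350 15.7600 5.7600 3.0000 1.0950 0.0950] k=[44 45 29 17 6 5 0 1]
t=8: x=[44.0950 43.3850 29.3800 17.0950 6.9500 4.6200 0.5700 0.9050] k=[45 41 28 15 9 5 0 1]
t=9: x=[44.6200 40.1450 28.0000 15.6650 9.1900 4.9050 0.5700 0.9050] k=[44 43 26 19 11 8 4 3]
t=10: x=[43.9050 41.4800 26.9500 18.9050 11.4750 7.9050 4.2850 3.0950] k=[45 42 26 19 8 8 3 6]
t=11: x=[44.7150 40.7650 26.8550 18.6200 9.0450 7.5250 3.7600 5.7150] k=[45 43 30 17 11 7 3 5]
t=12: x=[44.8100 41.9550 30.0000 17.6650 11.1900 7.0000 3.5700 4.8100] k=[45 43 29 19 12 7 6 4]
t=13: x=[44.8100 41.8600 29.3800 19.2850 12.1900 7.3800 5.9050 4.1900] k=[45 45 30 21 11 8 4 1]
t=14: x=[45.0000 43.5750 30.5700 20.9050 11.6650 7.9050 4.0950 1.2850] k=[45 45 32 24 14 8 4 0]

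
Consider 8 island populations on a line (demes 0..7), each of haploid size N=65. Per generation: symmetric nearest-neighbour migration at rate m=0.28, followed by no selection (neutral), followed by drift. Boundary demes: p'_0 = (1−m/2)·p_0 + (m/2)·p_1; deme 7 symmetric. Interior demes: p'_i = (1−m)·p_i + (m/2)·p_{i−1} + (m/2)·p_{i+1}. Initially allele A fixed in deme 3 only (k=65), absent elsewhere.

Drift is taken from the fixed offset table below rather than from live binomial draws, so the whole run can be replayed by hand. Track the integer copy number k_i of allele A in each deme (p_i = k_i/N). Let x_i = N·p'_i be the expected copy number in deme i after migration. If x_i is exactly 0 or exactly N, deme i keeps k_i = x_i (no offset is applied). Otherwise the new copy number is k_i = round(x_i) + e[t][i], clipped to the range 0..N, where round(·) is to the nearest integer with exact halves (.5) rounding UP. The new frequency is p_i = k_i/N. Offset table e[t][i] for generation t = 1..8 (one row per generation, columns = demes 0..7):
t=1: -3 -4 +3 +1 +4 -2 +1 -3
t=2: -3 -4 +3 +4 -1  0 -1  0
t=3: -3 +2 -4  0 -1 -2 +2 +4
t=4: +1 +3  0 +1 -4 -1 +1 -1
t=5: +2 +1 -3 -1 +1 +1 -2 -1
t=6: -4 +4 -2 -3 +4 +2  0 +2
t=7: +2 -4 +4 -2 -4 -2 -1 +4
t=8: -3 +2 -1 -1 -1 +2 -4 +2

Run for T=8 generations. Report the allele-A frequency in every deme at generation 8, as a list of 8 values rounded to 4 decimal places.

[0.0462, 0.1692, 0.2308, 0.2308, 0.1846, 0.1385, 0.0000, 0.1077]

t=0: k=[0 0 0 65 0 0 0 0]
t=1: x=[0.0000 0.0000 9.1000 46.8000 9.1000 0.0000 0.0000 0.0000] k=[0 0 12 48 13 0 0 0]
t=2: x=[0.0000 1.6800 15.3600 38.0600 16.0800 1.8200 0.0000 0.0000] k=[0 0 18 42 15 2 0 0]
t=3: x=[0.0000 2.5200 18.8400 34.8600 16.9600 3.5400 0.2800 0.0000] k=[0 5 15 35 16 2 2 0]
t=4: x=[0.7000 5.7000 16.4000 29.5400 16.7000 3.9600 1.7200 0.2800] k=[2 9 16 31 13 3 3 0]
t=5: x=[2.9800 9.0000 17.1200 26.3800 14.1200 4.4000 2.5800 0.4200] k=[5 10 14 25 15 5 1 0]
t=6: x=[5.7000 9.8600 14.9800 22.0600 15.0000 5.8400 1.4200 0.1400] k=[2 14 13 19 19 8 1 2]
t=7: x=[3.6800 12.1800 13.9800 18.1600 17.4600 8.5600 2.1200 1.8600] k=[6 8 18 16 13 7 1 6]
t=8: x=[6.2800 9.1200 16.3200 15.8600 12.5800 7.0000 2.5400 5.3000] k=[3 11 15 15 12 9 0 7]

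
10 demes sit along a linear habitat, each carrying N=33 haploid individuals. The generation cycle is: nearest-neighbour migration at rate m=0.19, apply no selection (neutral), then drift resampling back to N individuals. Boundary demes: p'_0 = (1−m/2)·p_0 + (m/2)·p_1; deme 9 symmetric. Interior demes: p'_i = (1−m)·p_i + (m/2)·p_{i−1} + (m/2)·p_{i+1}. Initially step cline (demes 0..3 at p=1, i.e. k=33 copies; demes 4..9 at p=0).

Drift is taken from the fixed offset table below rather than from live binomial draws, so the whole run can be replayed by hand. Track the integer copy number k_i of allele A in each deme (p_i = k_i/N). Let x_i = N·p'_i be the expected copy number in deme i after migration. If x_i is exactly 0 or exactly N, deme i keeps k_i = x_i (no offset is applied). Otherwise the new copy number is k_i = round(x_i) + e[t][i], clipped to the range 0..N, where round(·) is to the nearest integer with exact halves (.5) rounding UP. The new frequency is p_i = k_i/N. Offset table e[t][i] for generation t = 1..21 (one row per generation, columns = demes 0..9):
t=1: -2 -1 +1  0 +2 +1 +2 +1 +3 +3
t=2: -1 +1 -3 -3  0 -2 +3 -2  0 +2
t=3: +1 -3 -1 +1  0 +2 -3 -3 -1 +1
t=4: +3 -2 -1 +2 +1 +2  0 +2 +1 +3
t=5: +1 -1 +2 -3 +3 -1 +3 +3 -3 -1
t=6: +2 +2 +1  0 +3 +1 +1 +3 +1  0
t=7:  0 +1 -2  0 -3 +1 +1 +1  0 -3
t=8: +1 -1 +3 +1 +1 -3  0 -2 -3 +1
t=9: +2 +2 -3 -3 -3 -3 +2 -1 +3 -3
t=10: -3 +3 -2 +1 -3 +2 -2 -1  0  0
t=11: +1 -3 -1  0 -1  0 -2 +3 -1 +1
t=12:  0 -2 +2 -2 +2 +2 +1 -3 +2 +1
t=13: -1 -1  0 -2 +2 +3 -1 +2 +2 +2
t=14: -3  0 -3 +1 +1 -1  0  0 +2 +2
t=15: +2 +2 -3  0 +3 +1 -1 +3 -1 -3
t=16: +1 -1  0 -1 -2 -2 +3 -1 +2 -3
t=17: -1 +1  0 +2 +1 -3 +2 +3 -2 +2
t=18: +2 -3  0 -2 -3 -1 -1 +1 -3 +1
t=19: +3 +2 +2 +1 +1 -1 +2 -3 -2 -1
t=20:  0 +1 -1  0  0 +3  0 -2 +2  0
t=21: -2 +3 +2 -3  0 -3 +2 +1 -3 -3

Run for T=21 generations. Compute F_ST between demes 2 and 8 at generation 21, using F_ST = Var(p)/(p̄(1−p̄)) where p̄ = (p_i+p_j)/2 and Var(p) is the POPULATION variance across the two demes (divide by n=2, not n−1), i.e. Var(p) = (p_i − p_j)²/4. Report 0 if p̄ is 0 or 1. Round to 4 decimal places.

0.4802

t=0: k=[33 33 33 33 0 0 0 0 0 0]
t=1: x=[33.0000 33.0000 33.0000 29.8650 3.1350 0.0000 0.0000 0.0000 0.0000 0.0000] k=[33 33 33 30 5 0 0 0 0 0]
t=2: x=[33.0000 33.0000 32.7150 27.9100 6.9000 0.4750 0.0000 0.0000 0.0000 0.0000] k=[33 33 30 25 7 0 0 0 0 0]
t=3: x=[33.0000 32.7150 29.8100 23.7650 8.0450 0.6650 0.0000 0.0000 0.0000 0.0000] k=[33 30 29 25 8 3 0 0 0 0]
t=4: x=[32.7150 30.1900 28.7150 23.7650 9.1400 3.1900 0.2850 0.0000 0.0000 0.0000] k=[33 28 28 26 10 5 0 0 0 0]
t=5: x=[32.5250 28.4750 27.8100 24.6700 11.0450 5.0000 0.4750 0.0000 0.0000 0.0000] k=[33 27 30 22 14 4 3 0 0 0]
t=6: x=[32.4300 27.8550 28.9550 22.0000 13.8100 4.8550 2.8100 0.2850 0.0000 0.0000] k=[33 30 30 22 17 6 4 3 0 0]
t=7: x=[32.7150 30.2850 29.2400 22.2850 16.4300 6.8550 4.0950 2.8100 0.2850 0.0000] k=[33 31 27 22 13 8 5 4 0 0]
t=8: x=[32.8100 30.8100 26.9050 21.6200 13.3800 8.1900 5.1900 3.7150 0.3800 0.0000] k=[33 30 30 23 14 5 5 2 0 0]
t=9: x=[32.7150 30.2850 29.3350 22.8100 14.0000 5.8550 4.7150 2.0950 0.1900 0.0000] k=[33 32 26 20 11 3 7 1 3 0]
t=10: x=[32.9050 31.5250 26.0000 19.7150 11.0950 4.1400 6.0500 1.7600 2.5250 0.2850] k=[30 33 24 21 8 6 4 1 3 0]
t=11: x=[30.2850 31.8600 24.5700 20.0500 9.0450 6.0000 3.9050 1.4750 2.5250 0.2850] k=[31 29 24 20 8 6 2 4 2 1]
t=12: x=[30.8100 28.7150 24.0950 19.2400 8.9500 5.8100 2.5700 3.6200 2.0950 1.0950] k=[31 27 26 17 11 8 4 1 4 2]
t=13: x=[30.6200 27.2850 25.2400 17.2850 11.2850 7.9050 4.0950 1.5700 3.5250 2.1900] k=[30 26 25 15 13 11 3 4 6 4]
t=14: x=[29.6200 26.2850 24.1450 15.7600 13.0000 10.4300 3.8550 4.0950 5.6200 4.1900] k=[27 26 21 17 14 9 4 4 8 6]
t=15: x=[26.9050 25.6200 21.0950 17.0950 13.8100 9.0000 4.4750 4.3800 7.4300 6.1900] k=[29 28 18 17 17 10 3 7 6 3]
t=16: x=[28.9050 27.1450 18.8550 17.0950 16.3350 10.0000 4.0450 6.5250 5.8100 3.2850] k=[30 26 19 16 14 8 7 6 8 0]
t=17: x=[29.6200 25.7150 19.3800 16.0950 13.6200 8.4750 7.0000 6.2850 7.0500 0.7600] k=[29 27 19 18 15 5 9 9 5 3]
t=18: x=[28.8100 26.4300 19.6650 17.8100 14.3350 6.3300 8.6200 8.6200 5.1900 3.1900] k=[31 23 20 16 11 5 8 10 2 4]
t=19: x=[30.2400 23.4750 19.9050 15.9050 10.9050 5.8550 7.9050 9.0500 2.9500 3.8100] k=[33 25 22 17 12 5 10 6 1 3]
t=20: x=[32.2400 25.4750 21.8100 17.0000 11.8100 6.1400 9.1450 5.9050 1.6650 2.8100] k=[32 26 21 17 12 9 9 4 4 3]
t=21: x=[31.4300 26.0950 21.0950 16.9050 12.1900 9.2850 8.5250 4.4750 3.9050 3.0950] k=[29 29 23 14 12 6 11 5 1 0]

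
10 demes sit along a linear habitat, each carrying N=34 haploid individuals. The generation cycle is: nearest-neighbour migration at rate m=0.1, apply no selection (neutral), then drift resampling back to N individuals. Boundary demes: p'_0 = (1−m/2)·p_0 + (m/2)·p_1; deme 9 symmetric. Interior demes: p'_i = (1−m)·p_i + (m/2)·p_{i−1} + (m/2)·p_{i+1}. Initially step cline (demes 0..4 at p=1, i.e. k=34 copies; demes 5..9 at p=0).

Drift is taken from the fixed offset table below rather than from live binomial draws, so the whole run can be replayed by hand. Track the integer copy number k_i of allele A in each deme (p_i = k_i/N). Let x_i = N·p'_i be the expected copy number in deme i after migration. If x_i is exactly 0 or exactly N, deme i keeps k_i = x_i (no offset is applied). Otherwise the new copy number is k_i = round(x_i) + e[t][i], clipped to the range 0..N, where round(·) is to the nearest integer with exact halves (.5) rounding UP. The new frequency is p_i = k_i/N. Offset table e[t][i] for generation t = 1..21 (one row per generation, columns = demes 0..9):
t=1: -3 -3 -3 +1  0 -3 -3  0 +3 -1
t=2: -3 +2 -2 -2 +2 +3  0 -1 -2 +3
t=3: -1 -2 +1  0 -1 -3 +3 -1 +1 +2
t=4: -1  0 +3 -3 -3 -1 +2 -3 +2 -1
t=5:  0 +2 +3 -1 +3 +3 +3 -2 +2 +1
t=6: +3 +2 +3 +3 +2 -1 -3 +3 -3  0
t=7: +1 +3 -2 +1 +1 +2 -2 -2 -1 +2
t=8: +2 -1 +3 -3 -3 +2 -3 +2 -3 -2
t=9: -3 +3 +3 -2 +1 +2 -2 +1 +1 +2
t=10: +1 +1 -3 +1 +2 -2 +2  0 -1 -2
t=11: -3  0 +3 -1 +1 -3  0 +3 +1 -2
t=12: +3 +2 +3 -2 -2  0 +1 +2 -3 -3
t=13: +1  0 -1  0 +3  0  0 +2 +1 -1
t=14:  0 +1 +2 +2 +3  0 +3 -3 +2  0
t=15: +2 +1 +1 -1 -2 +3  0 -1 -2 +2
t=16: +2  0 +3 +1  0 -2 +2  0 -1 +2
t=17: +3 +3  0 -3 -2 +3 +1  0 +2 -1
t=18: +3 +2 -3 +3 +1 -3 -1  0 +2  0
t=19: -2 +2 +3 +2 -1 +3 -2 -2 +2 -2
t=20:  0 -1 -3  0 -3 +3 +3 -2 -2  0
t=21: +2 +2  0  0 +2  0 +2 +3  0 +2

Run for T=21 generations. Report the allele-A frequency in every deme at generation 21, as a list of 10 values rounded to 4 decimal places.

[1.0000, 1.0000, 0.9118, 0.8824, 0.6765, 0.5882, 0.4118, 0.1471, 0.1176, 0.0882]

t=0: k=[34 34 34 34 34 0 0 0 0 0]
t=1: x=[34.0000 34.0000 34.0000 34.0000 32.3000 1.7000 0.0000 0.0000 0.0000 0.0000] k=[34 34 34 34 32 0 0 0 0 0]
t=2: x=[34.0000 34.0000 34.0000 33.9000 30.5000 1.6000 0.0000 0.0000 0.0000 0.0000] k=[34 34 34 32 33 5 0 0 0 0]
t=3: x=[34.0000 34.0000 33.9000 32.1500 31.5500 6.1500 0.2500 0.0000 0.0000 0.0000] k=[34 34 34 32 31 3 3 0 0 0]
t=4: x=[34.0000 34.0000 33.9000 32.0500 29.6500 4.4000 2.8500 0.1500 0.0000 0.0000] k=[34 34 34 29 27 3 5 0 0 0]
t=5: x=[34.0000 34.0000 33.7500 29.1500 25.9000 4.3000 4.6500 0.2500 0.0000 0.0000] k=[34 34 34 28 29 7 8 0 0 0]
t=6: x=[34.0000 34.0000 33.7000 28.3500 27.8500 8.1500 7.5500 0.4000 0.0000 0.0000] k=[34 34 34 31 30 7 5 3 0 0]
t=7: x=[34.0000 34.0000 33.8500 31.1000 28.9000 8.0500 5.0000 2.9500 0.1500 0.0000] k=[34 34 32 32 30 10 3 1 0 0]
t=8: x=[34.0000 33.9000 32.1000 31.9000 29.1000 10.6500 3.2500 1.0500 0.0500 0.0000] k=[34 33 34 29 26 13 0 3 0 0]
t=9: x=[33.9500 33.1000 33.7000 29.1000 25.5000 13.0000 0.8000 2.7000 0.1500 0.0000] k=[31 34 34 27 27 15 0 4 1 0]
t=10: x=[31.1500 33.8500 33.6500 27.3500 26.4000 14.8500 0.9500 3.6500 1.1000 0.0500] k=[32 34 31 28 28 13 3 4 0 0]
t=11: x=[32.1000 33.7500 31.0000 28.1500 27.2500 13.2500 3.5500 3.7500 0.2000 0.0000] k=[29 34 34 27 28 10 4 7 1 0]
t=12: x=[29.2500 33.7500 33.6500 27.4000 27.0500 10.6000 4.4500 6.5500 1.2500 0.0500] k=[32 34 34 25 25 11 5 9 0 0]
t=13: x=[32.1000 33.9000 33.5500 25.4500 24.3000 11.4000 5.5000 8.3500 0.4500 0.0000] k=[33 34 33 25 27 11 6 10 1 0]
t=14: x=[33.0500 33.9000 32.6500 25.5000 26.1000 11.5500 6.4500 9.3500 1.4000 0.0500] k=[33 34 34 28 29 12 9 6 3 0]
t=15: x=[33.0500 33.9500 33.7000 28.3500 28.1000 12.7000 9.0000 6.0000 3.0000 0.1500] k=[34 34 34 27 26 16 9 5 1 2]
t=16: x=[34.0000 34.0000 33.6500 27.3000 25.5500 16.1500 9.1500 5.0000 1.2500 1.9500] k=[34 34 34 28 26 14 11 5 0 4]
t=17: x=[34.0000 34.0000 33.7000 28.2000 25.5000 14.4500 10.8500 5.0500 0.4500 3.8000] k=[34 34 34 25 24 17 12 5 2 3]
t=18: x=[34.0000 34.0000 33.5500 25.4000 23.7000 17.1000 11.9000 5.2000 2.2000 2.9500] k=[34 34 31 28 25 14 11 5 4 3]
t=19: x=[34.0000 33.8500 31.0000 28.0000 24.6000 14.4000 10.8500 5.2500 4.0000 3.0500] k=[34 34 34 30 24 17 9 3 6 1]
t=20: x=[34.0000 34.0000 33.8000 29.9000 23.9500 16.9500 9.1000 3.4500 5.6000 1.2500] k=[34 34 31 30 21 20 12 1 4 1]
t=21: x=[34.0000 33.8500 31.1000 29.6000 21.4000 19.6500 11.8500 1.7000 3.7000 1.1500] k=[34 34 31 30 23 20 14 5 4 3]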